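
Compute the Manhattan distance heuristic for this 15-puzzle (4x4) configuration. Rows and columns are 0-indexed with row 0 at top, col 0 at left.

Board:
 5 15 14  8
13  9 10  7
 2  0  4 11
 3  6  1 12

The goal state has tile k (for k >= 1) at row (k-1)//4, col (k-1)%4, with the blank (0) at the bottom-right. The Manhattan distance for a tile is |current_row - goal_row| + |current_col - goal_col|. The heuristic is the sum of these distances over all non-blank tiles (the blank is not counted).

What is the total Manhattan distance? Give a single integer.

Tile 5: (0,0)->(1,0) = 1
Tile 15: (0,1)->(3,2) = 4
Tile 14: (0,2)->(3,1) = 4
Tile 8: (0,3)->(1,3) = 1
Tile 13: (1,0)->(3,0) = 2
Tile 9: (1,1)->(2,0) = 2
Tile 10: (1,2)->(2,1) = 2
Tile 7: (1,3)->(1,2) = 1
Tile 2: (2,0)->(0,1) = 3
Tile 4: (2,2)->(0,3) = 3
Tile 11: (2,3)->(2,2) = 1
Tile 3: (3,0)->(0,2) = 5
Tile 6: (3,1)->(1,1) = 2
Tile 1: (3,2)->(0,0) = 5
Tile 12: (3,3)->(2,3) = 1
Sum: 1 + 4 + 4 + 1 + 2 + 2 + 2 + 1 + 3 + 3 + 1 + 5 + 2 + 5 + 1 = 37

Answer: 37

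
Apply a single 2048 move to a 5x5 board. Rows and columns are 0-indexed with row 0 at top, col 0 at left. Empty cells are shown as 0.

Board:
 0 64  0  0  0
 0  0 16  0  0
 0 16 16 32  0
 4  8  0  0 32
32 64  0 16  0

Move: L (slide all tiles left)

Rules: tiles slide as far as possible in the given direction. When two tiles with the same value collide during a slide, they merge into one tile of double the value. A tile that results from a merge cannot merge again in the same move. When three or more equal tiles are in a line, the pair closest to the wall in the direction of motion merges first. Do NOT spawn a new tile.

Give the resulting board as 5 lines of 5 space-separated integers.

Answer: 64  0  0  0  0
16  0  0  0  0
32 32  0  0  0
 4  8 32  0  0
32 64 16  0  0

Derivation:
Slide left:
row 0: [0, 64, 0, 0, 0] -> [64, 0, 0, 0, 0]
row 1: [0, 0, 16, 0, 0] -> [16, 0, 0, 0, 0]
row 2: [0, 16, 16, 32, 0] -> [32, 32, 0, 0, 0]
row 3: [4, 8, 0, 0, 32] -> [4, 8, 32, 0, 0]
row 4: [32, 64, 0, 16, 0] -> [32, 64, 16, 0, 0]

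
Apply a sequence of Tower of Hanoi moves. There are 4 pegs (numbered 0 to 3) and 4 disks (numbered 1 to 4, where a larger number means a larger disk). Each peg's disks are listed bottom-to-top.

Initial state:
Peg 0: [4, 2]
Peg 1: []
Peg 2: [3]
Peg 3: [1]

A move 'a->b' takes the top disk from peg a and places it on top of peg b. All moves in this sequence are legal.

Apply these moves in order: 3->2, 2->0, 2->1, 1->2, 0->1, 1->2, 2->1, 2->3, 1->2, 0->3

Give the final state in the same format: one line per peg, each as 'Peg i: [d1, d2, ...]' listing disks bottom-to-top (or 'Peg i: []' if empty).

After move 1 (3->2):
Peg 0: [4, 2]
Peg 1: []
Peg 2: [3, 1]
Peg 3: []

After move 2 (2->0):
Peg 0: [4, 2, 1]
Peg 1: []
Peg 2: [3]
Peg 3: []

After move 3 (2->1):
Peg 0: [4, 2, 1]
Peg 1: [3]
Peg 2: []
Peg 3: []

After move 4 (1->2):
Peg 0: [4, 2, 1]
Peg 1: []
Peg 2: [3]
Peg 3: []

After move 5 (0->1):
Peg 0: [4, 2]
Peg 1: [1]
Peg 2: [3]
Peg 3: []

After move 6 (1->2):
Peg 0: [4, 2]
Peg 1: []
Peg 2: [3, 1]
Peg 3: []

After move 7 (2->1):
Peg 0: [4, 2]
Peg 1: [1]
Peg 2: [3]
Peg 3: []

After move 8 (2->3):
Peg 0: [4, 2]
Peg 1: [1]
Peg 2: []
Peg 3: [3]

After move 9 (1->2):
Peg 0: [4, 2]
Peg 1: []
Peg 2: [1]
Peg 3: [3]

After move 10 (0->3):
Peg 0: [4]
Peg 1: []
Peg 2: [1]
Peg 3: [3, 2]

Answer: Peg 0: [4]
Peg 1: []
Peg 2: [1]
Peg 3: [3, 2]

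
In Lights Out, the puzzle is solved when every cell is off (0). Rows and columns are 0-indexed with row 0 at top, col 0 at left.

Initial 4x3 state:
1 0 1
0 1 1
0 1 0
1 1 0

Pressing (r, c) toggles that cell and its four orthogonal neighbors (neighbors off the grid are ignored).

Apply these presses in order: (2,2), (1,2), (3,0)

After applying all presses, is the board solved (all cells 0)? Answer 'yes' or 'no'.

After press 1 at (2,2):
1 0 1
0 1 0
0 0 1
1 1 1

After press 2 at (1,2):
1 0 0
0 0 1
0 0 0
1 1 1

After press 3 at (3,0):
1 0 0
0 0 1
1 0 0
0 0 1

Lights still on: 4

Answer: no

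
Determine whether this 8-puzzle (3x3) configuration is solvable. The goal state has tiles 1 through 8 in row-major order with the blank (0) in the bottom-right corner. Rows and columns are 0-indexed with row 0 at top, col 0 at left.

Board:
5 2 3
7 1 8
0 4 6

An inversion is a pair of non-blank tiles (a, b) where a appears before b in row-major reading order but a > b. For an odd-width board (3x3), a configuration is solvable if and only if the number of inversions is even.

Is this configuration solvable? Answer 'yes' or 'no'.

Answer: no

Derivation:
Inversions (pairs i<j in row-major order where tile[i] > tile[j] > 0): 11
11 is odd, so the puzzle is not solvable.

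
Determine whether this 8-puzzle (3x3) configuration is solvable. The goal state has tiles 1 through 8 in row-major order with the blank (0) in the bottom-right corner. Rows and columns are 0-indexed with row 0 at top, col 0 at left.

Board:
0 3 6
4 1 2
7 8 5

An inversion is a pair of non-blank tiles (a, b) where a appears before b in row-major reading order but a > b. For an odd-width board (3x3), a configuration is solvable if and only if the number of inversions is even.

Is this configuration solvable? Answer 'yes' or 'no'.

Inversions (pairs i<j in row-major order where tile[i] > tile[j] > 0): 10
10 is even, so the puzzle is solvable.

Answer: yes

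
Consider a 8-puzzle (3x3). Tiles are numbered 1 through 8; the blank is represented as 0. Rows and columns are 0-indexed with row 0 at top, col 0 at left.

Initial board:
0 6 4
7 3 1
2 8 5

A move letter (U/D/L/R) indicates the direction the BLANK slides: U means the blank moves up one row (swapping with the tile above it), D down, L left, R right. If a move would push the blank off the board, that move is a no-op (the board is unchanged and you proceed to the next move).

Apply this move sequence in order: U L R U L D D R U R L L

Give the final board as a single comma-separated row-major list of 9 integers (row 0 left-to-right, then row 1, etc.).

Answer: 7, 6, 4, 0, 2, 1, 8, 3, 5

Derivation:
After move 1 (U):
0 6 4
7 3 1
2 8 5

After move 2 (L):
0 6 4
7 3 1
2 8 5

After move 3 (R):
6 0 4
7 3 1
2 8 5

After move 4 (U):
6 0 4
7 3 1
2 8 5

After move 5 (L):
0 6 4
7 3 1
2 8 5

After move 6 (D):
7 6 4
0 3 1
2 8 5

After move 7 (D):
7 6 4
2 3 1
0 8 5

After move 8 (R):
7 6 4
2 3 1
8 0 5

After move 9 (U):
7 6 4
2 0 1
8 3 5

After move 10 (R):
7 6 4
2 1 0
8 3 5

After move 11 (L):
7 6 4
2 0 1
8 3 5

After move 12 (L):
7 6 4
0 2 1
8 3 5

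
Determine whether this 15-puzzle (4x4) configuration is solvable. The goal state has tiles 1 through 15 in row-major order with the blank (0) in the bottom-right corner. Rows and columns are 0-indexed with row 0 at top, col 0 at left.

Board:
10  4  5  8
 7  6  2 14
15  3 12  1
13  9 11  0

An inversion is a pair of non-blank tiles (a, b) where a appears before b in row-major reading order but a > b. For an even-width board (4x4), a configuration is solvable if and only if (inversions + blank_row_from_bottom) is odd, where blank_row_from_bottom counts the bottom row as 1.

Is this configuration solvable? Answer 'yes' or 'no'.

Answer: yes

Derivation:
Inversions: 46
Blank is in row 3 (0-indexed from top), which is row 1 counting from the bottom (bottom = 1).
46 + 1 = 47, which is odd, so the puzzle is solvable.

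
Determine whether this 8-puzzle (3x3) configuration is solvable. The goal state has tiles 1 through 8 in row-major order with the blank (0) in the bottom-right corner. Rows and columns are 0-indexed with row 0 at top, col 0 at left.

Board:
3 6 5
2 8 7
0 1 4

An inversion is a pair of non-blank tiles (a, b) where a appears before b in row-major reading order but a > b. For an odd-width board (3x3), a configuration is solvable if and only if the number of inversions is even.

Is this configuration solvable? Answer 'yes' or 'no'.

Answer: no

Derivation:
Inversions (pairs i<j in row-major order where tile[i] > tile[j] > 0): 15
15 is odd, so the puzzle is not solvable.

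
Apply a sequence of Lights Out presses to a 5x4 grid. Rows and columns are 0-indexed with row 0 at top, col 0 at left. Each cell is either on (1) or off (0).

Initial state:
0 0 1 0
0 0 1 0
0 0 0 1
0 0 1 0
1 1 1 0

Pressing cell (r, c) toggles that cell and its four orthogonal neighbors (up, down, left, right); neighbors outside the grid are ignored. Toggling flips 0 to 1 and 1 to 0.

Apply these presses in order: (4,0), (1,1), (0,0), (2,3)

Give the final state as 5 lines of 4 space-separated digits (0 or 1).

After press 1 at (4,0):
0 0 1 0
0 0 1 0
0 0 0 1
1 0 1 0
0 0 1 0

After press 2 at (1,1):
0 1 1 0
1 1 0 0
0 1 0 1
1 0 1 0
0 0 1 0

After press 3 at (0,0):
1 0 1 0
0 1 0 0
0 1 0 1
1 0 1 0
0 0 1 0

After press 4 at (2,3):
1 0 1 0
0 1 0 1
0 1 1 0
1 0 1 1
0 0 1 0

Answer: 1 0 1 0
0 1 0 1
0 1 1 0
1 0 1 1
0 0 1 0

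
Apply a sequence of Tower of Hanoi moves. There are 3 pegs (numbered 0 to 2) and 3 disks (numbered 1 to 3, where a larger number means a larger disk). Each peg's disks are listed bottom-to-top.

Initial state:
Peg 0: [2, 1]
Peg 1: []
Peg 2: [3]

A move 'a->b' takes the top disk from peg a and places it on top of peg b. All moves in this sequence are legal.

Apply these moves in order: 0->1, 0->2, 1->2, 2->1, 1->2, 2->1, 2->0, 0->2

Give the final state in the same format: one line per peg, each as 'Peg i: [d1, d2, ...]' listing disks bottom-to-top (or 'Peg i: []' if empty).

Answer: Peg 0: []
Peg 1: [1]
Peg 2: [3, 2]

Derivation:
After move 1 (0->1):
Peg 0: [2]
Peg 1: [1]
Peg 2: [3]

After move 2 (0->2):
Peg 0: []
Peg 1: [1]
Peg 2: [3, 2]

After move 3 (1->2):
Peg 0: []
Peg 1: []
Peg 2: [3, 2, 1]

After move 4 (2->1):
Peg 0: []
Peg 1: [1]
Peg 2: [3, 2]

After move 5 (1->2):
Peg 0: []
Peg 1: []
Peg 2: [3, 2, 1]

After move 6 (2->1):
Peg 0: []
Peg 1: [1]
Peg 2: [3, 2]

After move 7 (2->0):
Peg 0: [2]
Peg 1: [1]
Peg 2: [3]

After move 8 (0->2):
Peg 0: []
Peg 1: [1]
Peg 2: [3, 2]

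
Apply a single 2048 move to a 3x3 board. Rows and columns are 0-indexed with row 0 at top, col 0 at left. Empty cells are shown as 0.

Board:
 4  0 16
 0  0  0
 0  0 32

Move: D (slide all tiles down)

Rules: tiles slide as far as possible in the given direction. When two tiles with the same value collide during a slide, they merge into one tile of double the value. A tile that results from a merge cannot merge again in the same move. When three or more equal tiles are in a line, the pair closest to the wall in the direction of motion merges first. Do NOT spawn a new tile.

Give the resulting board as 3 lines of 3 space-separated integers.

Answer:  0  0  0
 0  0 16
 4  0 32

Derivation:
Slide down:
col 0: [4, 0, 0] -> [0, 0, 4]
col 1: [0, 0, 0] -> [0, 0, 0]
col 2: [16, 0, 32] -> [0, 16, 32]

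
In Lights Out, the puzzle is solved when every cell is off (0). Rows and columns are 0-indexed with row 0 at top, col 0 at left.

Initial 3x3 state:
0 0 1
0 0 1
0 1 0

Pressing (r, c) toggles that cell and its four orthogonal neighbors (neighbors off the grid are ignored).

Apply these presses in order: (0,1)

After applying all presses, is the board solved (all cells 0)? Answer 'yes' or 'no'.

Answer: no

Derivation:
After press 1 at (0,1):
1 1 0
0 1 1
0 1 0

Lights still on: 5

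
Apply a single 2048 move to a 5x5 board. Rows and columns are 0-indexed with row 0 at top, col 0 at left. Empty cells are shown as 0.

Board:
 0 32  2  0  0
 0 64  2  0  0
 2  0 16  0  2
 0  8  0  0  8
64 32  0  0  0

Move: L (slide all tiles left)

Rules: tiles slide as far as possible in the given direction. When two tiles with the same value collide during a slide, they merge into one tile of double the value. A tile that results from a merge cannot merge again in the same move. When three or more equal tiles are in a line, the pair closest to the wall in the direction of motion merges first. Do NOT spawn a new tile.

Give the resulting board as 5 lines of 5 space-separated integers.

Slide left:
row 0: [0, 32, 2, 0, 0] -> [32, 2, 0, 0, 0]
row 1: [0, 64, 2, 0, 0] -> [64, 2, 0, 0, 0]
row 2: [2, 0, 16, 0, 2] -> [2, 16, 2, 0, 0]
row 3: [0, 8, 0, 0, 8] -> [16, 0, 0, 0, 0]
row 4: [64, 32, 0, 0, 0] -> [64, 32, 0, 0, 0]

Answer: 32  2  0  0  0
64  2  0  0  0
 2 16  2  0  0
16  0  0  0  0
64 32  0  0  0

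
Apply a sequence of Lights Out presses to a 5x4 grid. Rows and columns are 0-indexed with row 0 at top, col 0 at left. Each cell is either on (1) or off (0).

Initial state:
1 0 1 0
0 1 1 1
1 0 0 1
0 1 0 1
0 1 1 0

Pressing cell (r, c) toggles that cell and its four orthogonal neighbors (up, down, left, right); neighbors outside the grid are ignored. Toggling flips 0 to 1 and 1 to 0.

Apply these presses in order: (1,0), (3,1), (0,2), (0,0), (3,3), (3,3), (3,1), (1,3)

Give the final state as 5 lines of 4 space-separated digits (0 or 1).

After press 1 at (1,0):
0 0 1 0
1 0 1 1
0 0 0 1
0 1 0 1
0 1 1 0

After press 2 at (3,1):
0 0 1 0
1 0 1 1
0 1 0 1
1 0 1 1
0 0 1 0

After press 3 at (0,2):
0 1 0 1
1 0 0 1
0 1 0 1
1 0 1 1
0 0 1 0

After press 4 at (0,0):
1 0 0 1
0 0 0 1
0 1 0 1
1 0 1 1
0 0 1 0

After press 5 at (3,3):
1 0 0 1
0 0 0 1
0 1 0 0
1 0 0 0
0 0 1 1

After press 6 at (3,3):
1 0 0 1
0 0 0 1
0 1 0 1
1 0 1 1
0 0 1 0

After press 7 at (3,1):
1 0 0 1
0 0 0 1
0 0 0 1
0 1 0 1
0 1 1 0

After press 8 at (1,3):
1 0 0 0
0 0 1 0
0 0 0 0
0 1 0 1
0 1 1 0

Answer: 1 0 0 0
0 0 1 0
0 0 0 0
0 1 0 1
0 1 1 0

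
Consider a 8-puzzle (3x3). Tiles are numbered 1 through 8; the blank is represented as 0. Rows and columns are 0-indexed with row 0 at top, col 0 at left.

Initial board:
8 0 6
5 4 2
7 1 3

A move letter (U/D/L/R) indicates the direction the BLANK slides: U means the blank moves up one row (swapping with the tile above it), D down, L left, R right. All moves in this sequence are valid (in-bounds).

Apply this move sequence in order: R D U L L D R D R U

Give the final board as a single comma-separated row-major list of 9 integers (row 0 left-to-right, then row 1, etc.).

Answer: 5, 8, 6, 4, 1, 0, 7, 3, 2

Derivation:
After move 1 (R):
8 6 0
5 4 2
7 1 3

After move 2 (D):
8 6 2
5 4 0
7 1 3

After move 3 (U):
8 6 0
5 4 2
7 1 3

After move 4 (L):
8 0 6
5 4 2
7 1 3

After move 5 (L):
0 8 6
5 4 2
7 1 3

After move 6 (D):
5 8 6
0 4 2
7 1 3

After move 7 (R):
5 8 6
4 0 2
7 1 3

After move 8 (D):
5 8 6
4 1 2
7 0 3

After move 9 (R):
5 8 6
4 1 2
7 3 0

After move 10 (U):
5 8 6
4 1 0
7 3 2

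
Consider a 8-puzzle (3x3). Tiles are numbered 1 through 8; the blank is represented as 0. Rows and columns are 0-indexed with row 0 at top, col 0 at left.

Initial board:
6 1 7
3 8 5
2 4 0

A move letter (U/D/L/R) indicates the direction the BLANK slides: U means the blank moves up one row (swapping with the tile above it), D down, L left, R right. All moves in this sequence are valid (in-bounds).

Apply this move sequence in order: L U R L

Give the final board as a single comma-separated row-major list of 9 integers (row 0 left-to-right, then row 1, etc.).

Answer: 6, 1, 7, 3, 0, 5, 2, 8, 4

Derivation:
After move 1 (L):
6 1 7
3 8 5
2 0 4

After move 2 (U):
6 1 7
3 0 5
2 8 4

After move 3 (R):
6 1 7
3 5 0
2 8 4

After move 4 (L):
6 1 7
3 0 5
2 8 4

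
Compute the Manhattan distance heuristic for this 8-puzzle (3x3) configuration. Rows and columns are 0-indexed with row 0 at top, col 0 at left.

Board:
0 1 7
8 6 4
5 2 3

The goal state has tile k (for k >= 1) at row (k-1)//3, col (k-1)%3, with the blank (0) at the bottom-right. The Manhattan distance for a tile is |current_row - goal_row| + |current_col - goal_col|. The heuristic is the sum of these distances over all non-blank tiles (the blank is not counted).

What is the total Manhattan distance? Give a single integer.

Answer: 16

Derivation:
Tile 1: at (0,1), goal (0,0), distance |0-0|+|1-0| = 1
Tile 7: at (0,2), goal (2,0), distance |0-2|+|2-0| = 4
Tile 8: at (1,0), goal (2,1), distance |1-2|+|0-1| = 2
Tile 6: at (1,1), goal (1,2), distance |1-1|+|1-2| = 1
Tile 4: at (1,2), goal (1,0), distance |1-1|+|2-0| = 2
Tile 5: at (2,0), goal (1,1), distance |2-1|+|0-1| = 2
Tile 2: at (2,1), goal (0,1), distance |2-0|+|1-1| = 2
Tile 3: at (2,2), goal (0,2), distance |2-0|+|2-2| = 2
Sum: 1 + 4 + 2 + 1 + 2 + 2 + 2 + 2 = 16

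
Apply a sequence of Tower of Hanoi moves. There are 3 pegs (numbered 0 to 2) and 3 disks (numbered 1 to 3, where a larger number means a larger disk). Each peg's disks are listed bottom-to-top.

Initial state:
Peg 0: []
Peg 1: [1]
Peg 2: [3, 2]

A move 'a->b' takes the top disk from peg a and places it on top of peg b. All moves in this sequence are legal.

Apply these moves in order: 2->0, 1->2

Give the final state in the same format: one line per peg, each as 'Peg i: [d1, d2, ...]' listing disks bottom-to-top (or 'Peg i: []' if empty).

After move 1 (2->0):
Peg 0: [2]
Peg 1: [1]
Peg 2: [3]

After move 2 (1->2):
Peg 0: [2]
Peg 1: []
Peg 2: [3, 1]

Answer: Peg 0: [2]
Peg 1: []
Peg 2: [3, 1]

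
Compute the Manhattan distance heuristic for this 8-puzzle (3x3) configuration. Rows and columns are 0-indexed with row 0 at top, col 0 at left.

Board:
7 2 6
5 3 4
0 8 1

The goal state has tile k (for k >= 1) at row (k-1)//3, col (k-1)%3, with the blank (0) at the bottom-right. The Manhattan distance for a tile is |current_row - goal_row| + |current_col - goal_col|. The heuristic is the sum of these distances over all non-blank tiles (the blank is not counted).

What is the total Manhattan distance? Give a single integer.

Answer: 12

Derivation:
Tile 7: (0,0)->(2,0) = 2
Tile 2: (0,1)->(0,1) = 0
Tile 6: (0,2)->(1,2) = 1
Tile 5: (1,0)->(1,1) = 1
Tile 3: (1,1)->(0,2) = 2
Tile 4: (1,2)->(1,0) = 2
Tile 8: (2,1)->(2,1) = 0
Tile 1: (2,2)->(0,0) = 4
Sum: 2 + 0 + 1 + 1 + 2 + 2 + 0 + 4 = 12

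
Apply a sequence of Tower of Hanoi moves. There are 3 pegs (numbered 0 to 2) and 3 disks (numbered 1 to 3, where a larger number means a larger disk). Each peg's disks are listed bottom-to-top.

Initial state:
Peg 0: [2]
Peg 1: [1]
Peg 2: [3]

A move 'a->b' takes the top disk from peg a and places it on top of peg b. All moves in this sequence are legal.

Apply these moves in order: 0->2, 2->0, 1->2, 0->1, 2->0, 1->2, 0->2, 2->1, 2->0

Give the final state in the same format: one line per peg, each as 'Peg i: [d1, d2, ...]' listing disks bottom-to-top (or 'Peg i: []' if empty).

After move 1 (0->2):
Peg 0: []
Peg 1: [1]
Peg 2: [3, 2]

After move 2 (2->0):
Peg 0: [2]
Peg 1: [1]
Peg 2: [3]

After move 3 (1->2):
Peg 0: [2]
Peg 1: []
Peg 2: [3, 1]

After move 4 (0->1):
Peg 0: []
Peg 1: [2]
Peg 2: [3, 1]

After move 5 (2->0):
Peg 0: [1]
Peg 1: [2]
Peg 2: [3]

After move 6 (1->2):
Peg 0: [1]
Peg 1: []
Peg 2: [3, 2]

After move 7 (0->2):
Peg 0: []
Peg 1: []
Peg 2: [3, 2, 1]

After move 8 (2->1):
Peg 0: []
Peg 1: [1]
Peg 2: [3, 2]

After move 9 (2->0):
Peg 0: [2]
Peg 1: [1]
Peg 2: [3]

Answer: Peg 0: [2]
Peg 1: [1]
Peg 2: [3]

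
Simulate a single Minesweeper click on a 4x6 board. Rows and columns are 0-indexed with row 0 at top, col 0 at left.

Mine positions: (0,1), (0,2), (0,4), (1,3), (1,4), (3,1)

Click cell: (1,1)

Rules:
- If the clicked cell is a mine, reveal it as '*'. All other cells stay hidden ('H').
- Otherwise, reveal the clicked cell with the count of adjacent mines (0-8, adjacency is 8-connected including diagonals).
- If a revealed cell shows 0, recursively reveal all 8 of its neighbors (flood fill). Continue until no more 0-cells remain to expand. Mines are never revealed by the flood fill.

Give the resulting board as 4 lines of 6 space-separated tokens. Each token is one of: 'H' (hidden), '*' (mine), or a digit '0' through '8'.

H H H H H H
H 2 H H H H
H H H H H H
H H H H H H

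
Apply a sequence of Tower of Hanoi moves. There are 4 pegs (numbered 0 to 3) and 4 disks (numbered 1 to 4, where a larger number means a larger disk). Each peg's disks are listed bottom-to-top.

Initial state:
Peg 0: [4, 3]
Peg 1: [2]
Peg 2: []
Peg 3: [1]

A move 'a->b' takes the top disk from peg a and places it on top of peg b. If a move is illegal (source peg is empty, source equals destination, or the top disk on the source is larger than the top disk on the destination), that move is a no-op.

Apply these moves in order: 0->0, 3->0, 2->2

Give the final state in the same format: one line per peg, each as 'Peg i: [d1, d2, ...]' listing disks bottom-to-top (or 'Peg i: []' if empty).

Answer: Peg 0: [4, 3, 1]
Peg 1: [2]
Peg 2: []
Peg 3: []

Derivation:
After move 1 (0->0):
Peg 0: [4, 3]
Peg 1: [2]
Peg 2: []
Peg 3: [1]

After move 2 (3->0):
Peg 0: [4, 3, 1]
Peg 1: [2]
Peg 2: []
Peg 3: []

After move 3 (2->2):
Peg 0: [4, 3, 1]
Peg 1: [2]
Peg 2: []
Peg 3: []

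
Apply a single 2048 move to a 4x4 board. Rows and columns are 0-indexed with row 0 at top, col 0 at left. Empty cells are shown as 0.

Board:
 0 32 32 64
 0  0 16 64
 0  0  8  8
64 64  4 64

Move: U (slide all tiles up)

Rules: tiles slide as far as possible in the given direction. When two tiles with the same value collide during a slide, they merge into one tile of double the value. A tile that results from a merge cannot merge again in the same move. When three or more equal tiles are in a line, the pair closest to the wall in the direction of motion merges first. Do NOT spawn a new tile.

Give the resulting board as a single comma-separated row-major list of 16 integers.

Answer: 64, 32, 32, 128, 0, 64, 16, 8, 0, 0, 8, 64, 0, 0, 4, 0

Derivation:
Slide up:
col 0: [0, 0, 0, 64] -> [64, 0, 0, 0]
col 1: [32, 0, 0, 64] -> [32, 64, 0, 0]
col 2: [32, 16, 8, 4] -> [32, 16, 8, 4]
col 3: [64, 64, 8, 64] -> [128, 8, 64, 0]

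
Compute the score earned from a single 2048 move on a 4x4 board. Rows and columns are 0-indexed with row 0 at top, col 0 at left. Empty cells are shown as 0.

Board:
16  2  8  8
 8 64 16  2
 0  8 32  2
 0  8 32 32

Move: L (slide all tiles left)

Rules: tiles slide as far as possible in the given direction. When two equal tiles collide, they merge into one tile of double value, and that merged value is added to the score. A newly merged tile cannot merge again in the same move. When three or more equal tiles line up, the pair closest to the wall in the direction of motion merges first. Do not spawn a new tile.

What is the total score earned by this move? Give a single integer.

Answer: 80

Derivation:
Slide left:
row 0: [16, 2, 8, 8] -> [16, 2, 16, 0]  score +16 (running 16)
row 1: [8, 64, 16, 2] -> [8, 64, 16, 2]  score +0 (running 16)
row 2: [0, 8, 32, 2] -> [8, 32, 2, 0]  score +0 (running 16)
row 3: [0, 8, 32, 32] -> [8, 64, 0, 0]  score +64 (running 80)
Board after move:
16  2 16  0
 8 64 16  2
 8 32  2  0
 8 64  0  0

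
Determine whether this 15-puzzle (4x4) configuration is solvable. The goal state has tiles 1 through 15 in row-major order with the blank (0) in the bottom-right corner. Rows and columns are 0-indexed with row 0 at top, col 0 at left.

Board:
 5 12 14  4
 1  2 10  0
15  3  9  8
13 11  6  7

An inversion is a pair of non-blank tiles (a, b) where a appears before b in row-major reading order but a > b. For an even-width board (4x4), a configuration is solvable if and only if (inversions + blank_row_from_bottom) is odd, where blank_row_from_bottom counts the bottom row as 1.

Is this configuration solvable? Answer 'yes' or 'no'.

Answer: yes

Derivation:
Inversions: 50
Blank is in row 1 (0-indexed from top), which is row 3 counting from the bottom (bottom = 1).
50 + 3 = 53, which is odd, so the puzzle is solvable.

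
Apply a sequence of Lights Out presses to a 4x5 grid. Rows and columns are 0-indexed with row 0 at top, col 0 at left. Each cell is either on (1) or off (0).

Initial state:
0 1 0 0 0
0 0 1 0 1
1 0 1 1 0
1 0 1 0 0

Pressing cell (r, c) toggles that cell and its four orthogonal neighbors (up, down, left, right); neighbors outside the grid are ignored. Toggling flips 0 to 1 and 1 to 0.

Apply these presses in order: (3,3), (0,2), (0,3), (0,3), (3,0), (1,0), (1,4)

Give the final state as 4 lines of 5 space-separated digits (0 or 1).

Answer: 1 0 1 1 1
1 1 0 1 0
1 0 1 0 1
0 1 0 1 1

Derivation:
After press 1 at (3,3):
0 1 0 0 0
0 0 1 0 1
1 0 1 0 0
1 0 0 1 1

After press 2 at (0,2):
0 0 1 1 0
0 0 0 0 1
1 0 1 0 0
1 0 0 1 1

After press 3 at (0,3):
0 0 0 0 1
0 0 0 1 1
1 0 1 0 0
1 0 0 1 1

After press 4 at (0,3):
0 0 1 1 0
0 0 0 0 1
1 0 1 0 0
1 0 0 1 1

After press 5 at (3,0):
0 0 1 1 0
0 0 0 0 1
0 0 1 0 0
0 1 0 1 1

After press 6 at (1,0):
1 0 1 1 0
1 1 0 0 1
1 0 1 0 0
0 1 0 1 1

After press 7 at (1,4):
1 0 1 1 1
1 1 0 1 0
1 0 1 0 1
0 1 0 1 1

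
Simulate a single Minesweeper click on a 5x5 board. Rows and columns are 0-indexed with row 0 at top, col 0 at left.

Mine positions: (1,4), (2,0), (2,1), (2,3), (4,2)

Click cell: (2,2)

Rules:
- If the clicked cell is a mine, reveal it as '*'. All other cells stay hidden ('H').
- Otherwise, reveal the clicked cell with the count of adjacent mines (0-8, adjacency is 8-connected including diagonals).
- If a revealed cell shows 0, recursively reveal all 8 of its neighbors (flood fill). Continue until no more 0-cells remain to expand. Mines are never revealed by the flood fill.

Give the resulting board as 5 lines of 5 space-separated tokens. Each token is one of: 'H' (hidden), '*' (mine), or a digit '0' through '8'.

H H H H H
H H H H H
H H 2 H H
H H H H H
H H H H H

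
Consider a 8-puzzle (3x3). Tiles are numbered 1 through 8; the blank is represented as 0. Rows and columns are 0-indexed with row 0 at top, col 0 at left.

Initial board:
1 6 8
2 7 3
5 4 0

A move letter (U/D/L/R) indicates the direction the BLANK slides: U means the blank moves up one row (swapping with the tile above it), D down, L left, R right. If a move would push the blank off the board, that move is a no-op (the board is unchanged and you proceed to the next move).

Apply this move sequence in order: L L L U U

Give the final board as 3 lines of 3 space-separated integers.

Answer: 0 6 8
1 7 3
2 5 4

Derivation:
After move 1 (L):
1 6 8
2 7 3
5 0 4

After move 2 (L):
1 6 8
2 7 3
0 5 4

After move 3 (L):
1 6 8
2 7 3
0 5 4

After move 4 (U):
1 6 8
0 7 3
2 5 4

After move 5 (U):
0 6 8
1 7 3
2 5 4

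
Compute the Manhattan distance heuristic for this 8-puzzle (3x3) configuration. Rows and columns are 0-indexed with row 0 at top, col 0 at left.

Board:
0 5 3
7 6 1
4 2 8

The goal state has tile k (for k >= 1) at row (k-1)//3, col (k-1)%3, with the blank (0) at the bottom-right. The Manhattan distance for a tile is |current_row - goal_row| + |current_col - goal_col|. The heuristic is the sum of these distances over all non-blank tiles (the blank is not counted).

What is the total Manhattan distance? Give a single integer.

Tile 5: at (0,1), goal (1,1), distance |0-1|+|1-1| = 1
Tile 3: at (0,2), goal (0,2), distance |0-0|+|2-2| = 0
Tile 7: at (1,0), goal (2,0), distance |1-2|+|0-0| = 1
Tile 6: at (1,1), goal (1,2), distance |1-1|+|1-2| = 1
Tile 1: at (1,2), goal (0,0), distance |1-0|+|2-0| = 3
Tile 4: at (2,0), goal (1,0), distance |2-1|+|0-0| = 1
Tile 2: at (2,1), goal (0,1), distance |2-0|+|1-1| = 2
Tile 8: at (2,2), goal (2,1), distance |2-2|+|2-1| = 1
Sum: 1 + 0 + 1 + 1 + 3 + 1 + 2 + 1 = 10

Answer: 10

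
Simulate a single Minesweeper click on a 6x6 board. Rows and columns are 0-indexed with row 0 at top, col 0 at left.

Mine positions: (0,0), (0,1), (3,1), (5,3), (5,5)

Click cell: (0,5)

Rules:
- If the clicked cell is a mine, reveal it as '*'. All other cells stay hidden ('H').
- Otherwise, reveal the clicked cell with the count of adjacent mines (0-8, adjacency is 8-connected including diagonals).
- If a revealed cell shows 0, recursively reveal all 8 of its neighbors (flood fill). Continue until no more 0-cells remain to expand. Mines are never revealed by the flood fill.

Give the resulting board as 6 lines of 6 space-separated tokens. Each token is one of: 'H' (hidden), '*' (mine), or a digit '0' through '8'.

H H 1 0 0 0
H H 1 0 0 0
H H 1 0 0 0
H H 1 0 0 0
H H 2 1 2 1
H H H H H H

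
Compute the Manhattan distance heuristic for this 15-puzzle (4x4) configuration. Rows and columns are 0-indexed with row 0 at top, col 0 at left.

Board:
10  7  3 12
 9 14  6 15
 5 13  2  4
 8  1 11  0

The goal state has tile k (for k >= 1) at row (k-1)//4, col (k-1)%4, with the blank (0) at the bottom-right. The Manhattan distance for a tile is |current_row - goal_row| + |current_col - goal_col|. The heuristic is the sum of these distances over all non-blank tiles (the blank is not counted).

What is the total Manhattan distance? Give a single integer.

Answer: 32

Derivation:
Tile 10: (0,0)->(2,1) = 3
Tile 7: (0,1)->(1,2) = 2
Tile 3: (0,2)->(0,2) = 0
Tile 12: (0,3)->(2,3) = 2
Tile 9: (1,0)->(2,0) = 1
Tile 14: (1,1)->(3,1) = 2
Tile 6: (1,2)->(1,1) = 1
Tile 15: (1,3)->(3,2) = 3
Tile 5: (2,0)->(1,0) = 1
Tile 13: (2,1)->(3,0) = 2
Tile 2: (2,2)->(0,1) = 3
Tile 4: (2,3)->(0,3) = 2
Tile 8: (3,0)->(1,3) = 5
Tile 1: (3,1)->(0,0) = 4
Tile 11: (3,2)->(2,2) = 1
Sum: 3 + 2 + 0 + 2 + 1 + 2 + 1 + 3 + 1 + 2 + 3 + 2 + 5 + 4 + 1 = 32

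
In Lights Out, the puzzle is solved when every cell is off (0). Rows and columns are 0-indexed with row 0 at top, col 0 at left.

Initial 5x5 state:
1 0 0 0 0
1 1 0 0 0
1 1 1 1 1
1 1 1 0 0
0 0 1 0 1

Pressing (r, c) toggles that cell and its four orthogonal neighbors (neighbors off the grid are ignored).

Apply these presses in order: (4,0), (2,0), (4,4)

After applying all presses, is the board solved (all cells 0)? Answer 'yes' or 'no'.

After press 1 at (4,0):
1 0 0 0 0
1 1 0 0 0
1 1 1 1 1
0 1 1 0 0
1 1 1 0 1

After press 2 at (2,0):
1 0 0 0 0
0 1 0 0 0
0 0 1 1 1
1 1 1 0 0
1 1 1 0 1

After press 3 at (4,4):
1 0 0 0 0
0 1 0 0 0
0 0 1 1 1
1 1 1 0 1
1 1 1 1 0

Lights still on: 13

Answer: no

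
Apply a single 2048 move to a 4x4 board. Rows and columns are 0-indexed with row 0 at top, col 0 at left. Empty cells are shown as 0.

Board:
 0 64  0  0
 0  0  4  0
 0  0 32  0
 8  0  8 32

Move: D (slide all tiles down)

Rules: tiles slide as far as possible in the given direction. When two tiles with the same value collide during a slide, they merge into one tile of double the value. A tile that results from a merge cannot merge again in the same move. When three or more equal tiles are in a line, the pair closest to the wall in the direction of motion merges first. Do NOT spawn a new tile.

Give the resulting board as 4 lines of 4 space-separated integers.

Slide down:
col 0: [0, 0, 0, 8] -> [0, 0, 0, 8]
col 1: [64, 0, 0, 0] -> [0, 0, 0, 64]
col 2: [0, 4, 32, 8] -> [0, 4, 32, 8]
col 3: [0, 0, 0, 32] -> [0, 0, 0, 32]

Answer:  0  0  0  0
 0  0  4  0
 0  0 32  0
 8 64  8 32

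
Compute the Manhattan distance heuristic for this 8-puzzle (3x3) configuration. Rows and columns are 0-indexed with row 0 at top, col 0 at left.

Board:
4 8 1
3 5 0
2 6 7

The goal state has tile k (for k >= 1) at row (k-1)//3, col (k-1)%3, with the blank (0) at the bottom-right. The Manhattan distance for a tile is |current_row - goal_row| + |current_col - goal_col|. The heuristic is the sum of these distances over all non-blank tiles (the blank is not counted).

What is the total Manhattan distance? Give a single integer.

Tile 4: at (0,0), goal (1,0), distance |0-1|+|0-0| = 1
Tile 8: at (0,1), goal (2,1), distance |0-2|+|1-1| = 2
Tile 1: at (0,2), goal (0,0), distance |0-0|+|2-0| = 2
Tile 3: at (1,0), goal (0,2), distance |1-0|+|0-2| = 3
Tile 5: at (1,1), goal (1,1), distance |1-1|+|1-1| = 0
Tile 2: at (2,0), goal (0,1), distance |2-0|+|0-1| = 3
Tile 6: at (2,1), goal (1,2), distance |2-1|+|1-2| = 2
Tile 7: at (2,2), goal (2,0), distance |2-2|+|2-0| = 2
Sum: 1 + 2 + 2 + 3 + 0 + 3 + 2 + 2 = 15

Answer: 15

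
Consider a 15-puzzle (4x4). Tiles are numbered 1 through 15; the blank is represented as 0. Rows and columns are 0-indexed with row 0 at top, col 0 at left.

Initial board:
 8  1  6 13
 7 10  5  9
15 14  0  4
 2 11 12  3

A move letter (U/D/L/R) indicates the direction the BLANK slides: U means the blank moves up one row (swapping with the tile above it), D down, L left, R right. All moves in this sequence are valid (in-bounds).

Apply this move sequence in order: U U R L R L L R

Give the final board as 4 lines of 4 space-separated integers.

After move 1 (U):
 8  1  6 13
 7 10  0  9
15 14  5  4
 2 11 12  3

After move 2 (U):
 8  1  0 13
 7 10  6  9
15 14  5  4
 2 11 12  3

After move 3 (R):
 8  1 13  0
 7 10  6  9
15 14  5  4
 2 11 12  3

After move 4 (L):
 8  1  0 13
 7 10  6  9
15 14  5  4
 2 11 12  3

After move 5 (R):
 8  1 13  0
 7 10  6  9
15 14  5  4
 2 11 12  3

After move 6 (L):
 8  1  0 13
 7 10  6  9
15 14  5  4
 2 11 12  3

After move 7 (L):
 8  0  1 13
 7 10  6  9
15 14  5  4
 2 11 12  3

After move 8 (R):
 8  1  0 13
 7 10  6  9
15 14  5  4
 2 11 12  3

Answer:  8  1  0 13
 7 10  6  9
15 14  5  4
 2 11 12  3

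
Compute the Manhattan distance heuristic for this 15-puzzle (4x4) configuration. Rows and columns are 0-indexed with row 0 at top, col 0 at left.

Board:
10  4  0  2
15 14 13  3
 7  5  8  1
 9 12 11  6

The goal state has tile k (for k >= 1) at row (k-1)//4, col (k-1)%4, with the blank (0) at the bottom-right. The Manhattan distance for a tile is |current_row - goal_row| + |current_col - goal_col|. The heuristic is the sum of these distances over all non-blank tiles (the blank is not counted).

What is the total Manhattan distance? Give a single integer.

Tile 10: (0,0)->(2,1) = 3
Tile 4: (0,1)->(0,3) = 2
Tile 2: (0,3)->(0,1) = 2
Tile 15: (1,0)->(3,2) = 4
Tile 14: (1,1)->(3,1) = 2
Tile 13: (1,2)->(3,0) = 4
Tile 3: (1,3)->(0,2) = 2
Tile 7: (2,0)->(1,2) = 3
Tile 5: (2,1)->(1,0) = 2
Tile 8: (2,2)->(1,3) = 2
Tile 1: (2,3)->(0,0) = 5
Tile 9: (3,0)->(2,0) = 1
Tile 12: (3,1)->(2,3) = 3
Tile 11: (3,2)->(2,2) = 1
Tile 6: (3,3)->(1,1) = 4
Sum: 3 + 2 + 2 + 4 + 2 + 4 + 2 + 3 + 2 + 2 + 5 + 1 + 3 + 1 + 4 = 40

Answer: 40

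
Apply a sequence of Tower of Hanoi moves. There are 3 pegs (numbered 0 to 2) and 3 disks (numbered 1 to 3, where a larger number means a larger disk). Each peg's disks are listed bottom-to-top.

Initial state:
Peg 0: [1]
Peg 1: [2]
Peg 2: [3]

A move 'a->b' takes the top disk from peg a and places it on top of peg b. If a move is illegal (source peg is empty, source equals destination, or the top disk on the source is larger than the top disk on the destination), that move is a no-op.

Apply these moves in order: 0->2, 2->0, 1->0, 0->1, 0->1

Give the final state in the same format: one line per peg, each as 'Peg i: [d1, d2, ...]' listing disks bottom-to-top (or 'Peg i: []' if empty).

Answer: Peg 0: []
Peg 1: [2, 1]
Peg 2: [3]

Derivation:
After move 1 (0->2):
Peg 0: []
Peg 1: [2]
Peg 2: [3, 1]

After move 2 (2->0):
Peg 0: [1]
Peg 1: [2]
Peg 2: [3]

After move 3 (1->0):
Peg 0: [1]
Peg 1: [2]
Peg 2: [3]

After move 4 (0->1):
Peg 0: []
Peg 1: [2, 1]
Peg 2: [3]

After move 5 (0->1):
Peg 0: []
Peg 1: [2, 1]
Peg 2: [3]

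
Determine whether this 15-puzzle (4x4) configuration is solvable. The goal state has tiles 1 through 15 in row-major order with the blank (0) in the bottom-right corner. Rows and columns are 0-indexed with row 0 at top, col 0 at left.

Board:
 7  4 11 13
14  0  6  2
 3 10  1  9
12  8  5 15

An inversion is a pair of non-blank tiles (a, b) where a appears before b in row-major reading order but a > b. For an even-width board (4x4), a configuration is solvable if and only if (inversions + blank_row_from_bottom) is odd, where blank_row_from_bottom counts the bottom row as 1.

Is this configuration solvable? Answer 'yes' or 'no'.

Answer: yes

Derivation:
Inversions: 50
Blank is in row 1 (0-indexed from top), which is row 3 counting from the bottom (bottom = 1).
50 + 3 = 53, which is odd, so the puzzle is solvable.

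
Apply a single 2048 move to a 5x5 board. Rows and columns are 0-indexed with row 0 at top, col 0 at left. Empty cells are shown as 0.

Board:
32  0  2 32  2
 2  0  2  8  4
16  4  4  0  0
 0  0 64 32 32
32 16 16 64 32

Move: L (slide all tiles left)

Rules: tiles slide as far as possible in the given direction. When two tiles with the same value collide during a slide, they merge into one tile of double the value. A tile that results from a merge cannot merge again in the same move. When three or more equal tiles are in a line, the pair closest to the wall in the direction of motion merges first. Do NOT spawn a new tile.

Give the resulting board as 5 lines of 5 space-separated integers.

Slide left:
row 0: [32, 0, 2, 32, 2] -> [32, 2, 32, 2, 0]
row 1: [2, 0, 2, 8, 4] -> [4, 8, 4, 0, 0]
row 2: [16, 4, 4, 0, 0] -> [16, 8, 0, 0, 0]
row 3: [0, 0, 64, 32, 32] -> [64, 64, 0, 0, 0]
row 4: [32, 16, 16, 64, 32] -> [32, 32, 64, 32, 0]

Answer: 32  2 32  2  0
 4  8  4  0  0
16  8  0  0  0
64 64  0  0  0
32 32 64 32  0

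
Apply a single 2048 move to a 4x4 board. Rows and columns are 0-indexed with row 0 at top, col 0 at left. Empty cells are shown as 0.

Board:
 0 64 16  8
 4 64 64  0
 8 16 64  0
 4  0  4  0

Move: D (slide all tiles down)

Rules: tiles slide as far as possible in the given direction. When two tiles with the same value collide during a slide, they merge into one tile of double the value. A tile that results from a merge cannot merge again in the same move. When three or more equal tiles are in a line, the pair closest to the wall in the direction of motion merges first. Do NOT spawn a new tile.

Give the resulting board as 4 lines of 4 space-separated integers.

Answer:   0   0   0   0
  4   0  16   0
  8 128 128   0
  4  16   4   8

Derivation:
Slide down:
col 0: [0, 4, 8, 4] -> [0, 4, 8, 4]
col 1: [64, 64, 16, 0] -> [0, 0, 128, 16]
col 2: [16, 64, 64, 4] -> [0, 16, 128, 4]
col 3: [8, 0, 0, 0] -> [0, 0, 0, 8]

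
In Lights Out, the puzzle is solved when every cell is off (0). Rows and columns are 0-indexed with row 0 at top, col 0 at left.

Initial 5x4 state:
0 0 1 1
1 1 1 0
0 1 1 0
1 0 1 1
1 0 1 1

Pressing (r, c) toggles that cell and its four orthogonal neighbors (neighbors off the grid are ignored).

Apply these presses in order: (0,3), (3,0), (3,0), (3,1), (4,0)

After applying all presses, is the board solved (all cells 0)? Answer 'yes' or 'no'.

Answer: no

Derivation:
After press 1 at (0,3):
0 0 0 0
1 1 1 1
0 1 1 0
1 0 1 1
1 0 1 1

After press 2 at (3,0):
0 0 0 0
1 1 1 1
1 1 1 0
0 1 1 1
0 0 1 1

After press 3 at (3,0):
0 0 0 0
1 1 1 1
0 1 1 0
1 0 1 1
1 0 1 1

After press 4 at (3,1):
0 0 0 0
1 1 1 1
0 0 1 0
0 1 0 1
1 1 1 1

After press 5 at (4,0):
0 0 0 0
1 1 1 1
0 0 1 0
1 1 0 1
0 0 1 1

Lights still on: 10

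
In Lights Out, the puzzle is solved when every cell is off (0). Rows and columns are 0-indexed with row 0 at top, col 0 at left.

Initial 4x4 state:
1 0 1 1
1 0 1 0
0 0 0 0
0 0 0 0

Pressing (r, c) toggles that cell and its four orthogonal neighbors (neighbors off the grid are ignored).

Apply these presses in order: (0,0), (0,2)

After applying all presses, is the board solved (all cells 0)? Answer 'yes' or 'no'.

Answer: yes

Derivation:
After press 1 at (0,0):
0 1 1 1
0 0 1 0
0 0 0 0
0 0 0 0

After press 2 at (0,2):
0 0 0 0
0 0 0 0
0 0 0 0
0 0 0 0

Lights still on: 0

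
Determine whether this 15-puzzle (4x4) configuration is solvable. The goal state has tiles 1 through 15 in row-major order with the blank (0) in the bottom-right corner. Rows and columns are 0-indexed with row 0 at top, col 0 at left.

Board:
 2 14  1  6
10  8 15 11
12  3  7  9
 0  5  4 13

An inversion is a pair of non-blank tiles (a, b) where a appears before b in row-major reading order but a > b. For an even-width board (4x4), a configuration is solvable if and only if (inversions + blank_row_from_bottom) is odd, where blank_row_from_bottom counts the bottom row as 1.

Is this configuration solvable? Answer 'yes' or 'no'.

Inversions: 49
Blank is in row 3 (0-indexed from top), which is row 1 counting from the bottom (bottom = 1).
49 + 1 = 50, which is even, so the puzzle is not solvable.

Answer: no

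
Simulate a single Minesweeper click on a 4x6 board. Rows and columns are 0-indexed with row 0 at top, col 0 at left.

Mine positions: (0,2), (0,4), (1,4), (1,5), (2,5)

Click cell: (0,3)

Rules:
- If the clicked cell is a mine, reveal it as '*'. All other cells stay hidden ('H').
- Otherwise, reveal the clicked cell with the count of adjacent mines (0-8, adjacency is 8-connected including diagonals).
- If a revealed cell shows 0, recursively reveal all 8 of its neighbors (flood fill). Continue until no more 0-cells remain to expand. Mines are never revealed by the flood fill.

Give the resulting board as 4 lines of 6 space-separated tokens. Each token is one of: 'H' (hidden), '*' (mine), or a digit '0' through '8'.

H H H 3 H H
H H H H H H
H H H H H H
H H H H H H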